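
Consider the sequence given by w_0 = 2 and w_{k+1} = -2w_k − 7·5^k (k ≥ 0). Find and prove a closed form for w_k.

Claim: w_k = 3·(-2)^k − 5^k.

Base case: w_0 = 2, and 3·(-2)^0 − 5^0 = 3 − 1 = 2.
Assume w_j = 3·(-2)^j − 5^j for some j ≥ 0.
Then w_{j+1} = -2w_j − 7·5^j = -2·(3·(-2)^j − 5^j) − 7·5^j = 3·(-2)^{j+1} + 2·5^j − 7·5^j = 3·(-2)^{j+1} − 5·5^j = 3·(-2)^{j+1} − 5^{j+1}.
Hence w_k = 3·(-2)^k − 5^k for every k ≥ 0, by induction.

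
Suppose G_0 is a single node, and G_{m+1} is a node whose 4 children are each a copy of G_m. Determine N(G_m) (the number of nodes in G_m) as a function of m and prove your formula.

Claim: N(G_m) = (4^{m+1} − 1)/3.

Base case: N(G_0) = 1, and (4^{0+1} − 1)/3 = 1.
Assume N(G_j) = (4^{j+1} − 1)/3.
Then N(G_{j+1}) = 1 + 4N(G_j) = 1 + 4·(4^{j+1} − 1)/3 = 1 + (4^{j+2} − 4)/3 = (3 + 4^{j+2} − 4)/3 = (4^{j+2} − 1)/3.
By induction, N(G_m) = (4^{m+1} − 1)/3 for all m ≥ 0.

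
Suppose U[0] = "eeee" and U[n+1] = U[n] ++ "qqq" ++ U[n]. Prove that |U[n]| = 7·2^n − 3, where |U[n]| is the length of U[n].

Base case: |U[0]| = 4, and 7·2^0 − 3 = 4.
Assume |U[r]| = 7·2^r − 3.
Then |U[r+1]| = |U[r]| + 3 + |U[r]| = 2|U[r]| + 3 = 2(7·2^r − 3) + 3 = 7·2^{r+1} − 6 + 3 = 7·2^{r+1} − 3.
By induction, |U[n]| = 7·2^n − 3 for all n ≥ 0.

|U[n]| = 7·2^n − 3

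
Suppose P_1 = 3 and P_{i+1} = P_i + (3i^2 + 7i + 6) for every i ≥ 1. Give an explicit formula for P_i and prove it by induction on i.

Claim: P_i = i^3 + 2i^2 + 3i − 3.

Base case: P_1 = 3, and 1^3 + 2·1^2 + 3·1 − 3 = 3.
Assume P_r = r^3 + 2r^2 + 3r − 3.
Then P_{r+1} = P_r + (3r^2 + 7r + 6) = (r^3 + 2r^2 + 3r − 3) + (3r^2 + 7r + 6) = r^3 + 5r^2 + 10r + 3,
and (r+1)^3 + 2·(r+1)^2 + 3·(r+1) − 3 = r^3 + 5r^2 + 10r + 3.
Hence P_i = i^3 + 2i^2 + 3i − 3 for every i ≥ 1, by induction.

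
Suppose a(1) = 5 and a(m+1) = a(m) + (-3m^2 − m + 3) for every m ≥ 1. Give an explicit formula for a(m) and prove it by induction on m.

Claim: a(m) = -m^3 + m^2 + 3m + 2.

Base case: a(1) = 5, and -1^3 + 1^2 + 3·1 + 2 = 5.
Assume a(j) = -j^3 + j^2 + 3j + 2.
Then a(j+1) = a(j) + (-3j^2 − j + 3) = (-j^3 + j^2 + 3j + 2) + (-3j^2 − j + 3) = -j^3 − 2j^2 + 2j + 5,
and -(j+1)^3 + (j+1)^2 + 3·(j+1) + 2 = -j^3 − 2j^2 + 2j + 5.
This completes the inductive step, so a(m) = -m^3 + m^2 + 3m + 2 for all m ≥ 1.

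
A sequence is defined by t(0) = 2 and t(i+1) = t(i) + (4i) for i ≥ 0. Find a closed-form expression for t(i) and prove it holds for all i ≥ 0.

Claim: t(i) = 2i^2 − 2i + 2.

Base case: t(0) = 2, and 2·0^2 − 2·0 + 2 = 2.
Assume t(j) = 2j^2 − 2j + 2.
Then t(j+1) = t(j) + (4j) = (2j^2 − 2j + 2) + (4j) = 2j^2 + 2j + 2,
and 2·(j+1)^2 − 2·(j+1) + 2 = 2j^2 + 2j + 2.
Hence t(i) = 2i^2 − 2i + 2 for every i ≥ 0, by induction.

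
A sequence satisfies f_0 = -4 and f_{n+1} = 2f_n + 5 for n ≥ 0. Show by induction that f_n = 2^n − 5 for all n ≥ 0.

Base case: f_0 = -4, and 2^0 − 5 = 1 − 5 = -4.
Assume f_k = 2^k − 5 for some k ≥ 0.
Then f_{k+1} = 2f_k + 5 = 2·(2^k − 5) + 5 = 2^{k+1} − 10 + 5 = 2^{k+1} − 5.
This completes the inductive step, so f_n = 2^n − 5 for all n ≥ 0.

f_n = 2^n − 5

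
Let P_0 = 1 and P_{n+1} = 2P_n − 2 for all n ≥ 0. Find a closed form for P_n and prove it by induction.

Claim: P_n = -2^n + 2.

Base case: P_0 = 1, and -2^0 + 2 = -1 + 2 = 1.
Assume P_r = -2^r + 2 for some r ≥ 0.
Then P_{r+1} = 2P_r − 2 = 2·(-2^r + 2) − 2 = -2^{r+1} + 4 − 2 = -2^{r+1} + 2.
So the formula holds for r+1, and by induction P_n = -2^n + 2 for all n ≥ 0.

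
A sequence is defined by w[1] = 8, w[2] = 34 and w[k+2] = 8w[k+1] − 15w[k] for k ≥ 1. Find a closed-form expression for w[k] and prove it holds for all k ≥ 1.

Claim: w[k] = 5^k + 3^k.

Base cases: w[1] = 8 and 5^1 + 3^1 = 8; w[2] = 34 and 5^2 + 3^2 = 34.
Assume w[i] = 5^i + 3^i for all 1 ≤ i ≤ j, where j ≥ 2.
Then w[j+1] = 8w[j] − 15w[j−1] = 8·(5^j + 3^j) − 15·(5^{j−1} + 3^{j−1}) = (8·5 − 15)5^{j−1} + (8·3 − 15)3^{j−1} = 25·5^{j−1} + 9·3^{j−1} = 5^{j+1} + 3^{j+1}.
This completes the inductive step, so w[k] = 5^k + 3^k for all k ≥ 1.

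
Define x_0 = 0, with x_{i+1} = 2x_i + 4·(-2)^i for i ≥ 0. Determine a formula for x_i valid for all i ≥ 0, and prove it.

Claim: x_i = 2^i − (-2)^i.

Base case: x_0 = 0, and 2^0 − (-2)^0 = 1 − 1 = 0.
Assume x_j = 2^j − (-2)^j for some j ≥ 0.
Then x_{j+1} = 2x_j + 4·(-2)^j = 2·(2^j − (-2)^j) + 4·(-2)^j = 2^{j+1} − 2·(-2)^j + 4·(-2)^j = 2^{j+1} + 2·(-2)^j = 2^{j+1} − (-2)^{j+1}.
Hence x_i = 2^i − (-2)^i for every i ≥ 0, by induction.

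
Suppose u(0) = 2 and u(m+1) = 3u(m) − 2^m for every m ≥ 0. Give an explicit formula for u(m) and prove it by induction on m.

Claim: u(m) = 3^m + 2^m.

Base case: u(0) = 2, and 3^0 + 2^0 = 1 + 1 = 2.
Assume u(r) = 3^r + 2^r for some r ≥ 0.
Then u(r+1) = 3u(r) − 2^r = 3·(3^r + 2^r) − 2^r = 3^{r+1} + 3·2^r − 2^r = 3^{r+1} + 2·2^r = 3^{r+1} + 2^{r+1}.
This completes the inductive step, so u(m) = 3^m + 2^m for all m ≥ 0.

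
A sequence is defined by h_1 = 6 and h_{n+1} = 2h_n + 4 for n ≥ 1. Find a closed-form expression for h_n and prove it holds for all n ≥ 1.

Claim: h_n = 5·2^n − 4.

Base case: h_1 = 6, and 5·2^1 − 4 = 10 − 4 = 6.
Assume h_m = 5·2^m − 4 for some m ≥ 1.
Then h_{m+1} = 2h_m + 4 = 2·(5·2^m − 4) + 4 = 10·2^m − 8 + 4 = 5·2^{m+1} − 4.
So the formula holds for m+1, and by induction h_n = 5·2^n − 4 for all n ≥ 1.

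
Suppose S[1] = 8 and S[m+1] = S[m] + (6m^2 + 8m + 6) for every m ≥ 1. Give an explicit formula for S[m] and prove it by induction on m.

Claim: S[m] = 2m^3 + m^2 + 3m + 2.

Base case: S[1] = 8, and 2·1^3 + 1^2 + 3·1 + 2 = 8.
Assume S[r] = 2r^3 + r^2 + 3r + 2.
Then S[r+1] = S[r] + (6r^2 + 8r + 6) = (2r^3 + r^2 + 3r + 2) + (6r^2 + 8r + 6) = 2r^3 + 7r^2 + 11r + 8,
and 2·(r+1)^3 + (r+1)^2 + 3·(r+1) + 2 = 2r^3 + 7r^2 + 11r + 8.
By induction, S[m] = 2m^3 + m^2 + 3m + 2 for all m ≥ 1.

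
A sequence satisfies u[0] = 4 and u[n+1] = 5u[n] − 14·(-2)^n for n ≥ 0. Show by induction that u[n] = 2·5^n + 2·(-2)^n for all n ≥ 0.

Base case: u[0] = 4, and 2·5^0 + 2·(-2)^0 = 2 + 2 = 4.
Assume u[k] = 2·5^k + 2·(-2)^k for some k ≥ 0.
Then u[k+1] = 5u[k] − 14·(-2)^k = 5·(2·5^k + 2·(-2)^k) − 14·(-2)^k = 2·5^{k+1} + 10·(-2)^k − 14·(-2)^k = 2·5^{k+1} − 4·(-2)^k = 2·5^{k+1} + 2·(-2)^{k+1}.
So the formula holds for k+1, and by induction u[n] = 2·5^n + 2·(-2)^n for all n ≥ 0.

u[n] = 2·5^n + 2·(-2)^n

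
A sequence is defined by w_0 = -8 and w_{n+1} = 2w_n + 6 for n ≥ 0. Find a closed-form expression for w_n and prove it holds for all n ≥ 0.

Claim: w_n = -2^{n+1} − 6.

Base case: w_0 = -8, and -2^{0+1} − 6 = -2 − 6 = -8.
Assume w_k = -2^{k+1} − 6 for some k ≥ 0.
Then w_{k+1} = 2w_k + 6 = 2·(-2^{k+1} − 6) + 6 = -2^{k+2} − 12 + 6 = -2^{k+2} − 6.
Hence w_n = -2^{n+1} − 6 for every n ≥ 0, by induction.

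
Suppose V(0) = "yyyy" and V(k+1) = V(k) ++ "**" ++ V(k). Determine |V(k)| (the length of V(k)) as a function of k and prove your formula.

Claim: |V(k)| = 6·2^k − 2.

Base case: |V(0)| = 4, and 6·2^0 − 2 = 4.
Assume |V(j)| = 6·2^j − 2.
Then |V(j+1)| = |V(j)| + 2 + |V(j)| = 2|V(j)| + 2 = 2(6·2^j − 2) + 2 = 6·2^{j+1} − 4 + 2 = 6·2^{j+1} − 2.
Hence |V(k)| = 6·2^k − 2 for every k ≥ 0, by induction.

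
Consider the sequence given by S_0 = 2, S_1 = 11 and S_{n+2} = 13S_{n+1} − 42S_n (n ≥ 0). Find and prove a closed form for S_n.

Claim: S_n = 3·6^n − 7^n.

Base cases: S_0 = 2 and 3·6^0 − 7^0 = 2; S_1 = 11 and 3·6^1 − 7^1 = 11.
Assume S_i = 3·6^i − 7^i for all 0 ≤ i ≤ j, where j ≥ 1.
Then S_{j+1} = 13S_j − 42S_{j−1} = 13·(3·6^j − 7^j) − 42·(3·6^{j−1} − 7^{j−1}) = 3·(13·6 − 42)6^{j−1} − (13·7 − 42)7^{j−1} = 108·6^{j−1} − 49·7^{j−1} = 3·6^{j+1} − 7^{j+1}.
Hence S_n = 3·6^n − 7^n for every n ≥ 0, by strong induction.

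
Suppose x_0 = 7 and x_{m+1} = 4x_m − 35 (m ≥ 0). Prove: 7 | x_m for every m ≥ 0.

Base case: x_0 = 7 = 7·1, so 7 | x_0.
Assume 7 | x_j, so x_j = 7t for some integer t.
Then x_{j+1} = 4x_j − 35 = 4·(7t) − 35 = 7(4t − 5), so 7 | x_{j+1}.
Hence 7 | x_m for every m ≥ 0, by induction.

7 | x_m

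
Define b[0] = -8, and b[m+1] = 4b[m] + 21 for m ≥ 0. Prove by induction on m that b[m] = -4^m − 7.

Base case: b[0] = -8, and -4^0 − 7 = -1 − 7 = -8.
Assume b[k] = -4^k − 7 for some k ≥ 0.
Then b[k+1] = 4b[k] + 21 = 4·(-4^k − 7) + 21 = -4^{k+1} − 28 + 21 = -4^{k+1} − 7.
By induction, b[m] = -4^m − 7 for all m ≥ 0.

b[m] = -4^m − 7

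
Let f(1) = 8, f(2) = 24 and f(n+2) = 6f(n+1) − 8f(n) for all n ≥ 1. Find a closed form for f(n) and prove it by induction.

Claim: f(n) = 2·2^n + 4^n.

Base cases: f(1) = 8 and 2·2^1 + 4^1 = 8; f(2) = 24 and 2·2^2 + 4^2 = 24.
Assume f(i) = 2·2^i + 4^i for all 1 ≤ i ≤ j, where j ≥ 2.
Then f(j+1) = 6f(j) − 8f(j−1) = 6·(2·2^j + 4^j) − 8·(2·2^{j−1} + 4^{j−1}) = 2·(6·2 − 8)2^{j−1} + (6·4 − 8)4^{j−1} = 8·2^{j−1} + 16·4^{j−1} = 2·2^{j+1} + 4^{j+1}.
Hence f(n) = 2·2^n + 4^n for every n ≥ 1, by strong induction.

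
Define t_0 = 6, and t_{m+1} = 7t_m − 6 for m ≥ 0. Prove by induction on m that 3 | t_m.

Base case: t_0 = 6 = 3·2, so 3 | t_0.
Assume 3 | t_k, so t_k = 3s for some integer s.
Then t_{k+1} = 7t_k − 6 = 7·(3s) − 6 = 3(7s − 2), so 3 | t_{k+1}.
By induction, 3 | t_m for all m ≥ 0.

3 | t_m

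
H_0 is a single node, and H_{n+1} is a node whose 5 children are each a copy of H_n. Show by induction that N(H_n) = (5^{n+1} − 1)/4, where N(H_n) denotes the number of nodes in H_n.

Base case: N(H_0) = 1, and (5^{0+1} − 1)/4 = 1.
Assume N(H_m) = (5^{m+1} − 1)/4.
Then N(H_{m+1}) = 1 + 5N(H_m) = 1 + 5·(5^{m+1} − 1)/4 = 1 + (5^{m+2} − 5)/4 = (4 + 5^{m+2} − 5)/4 = (5^{m+2} − 1)/4.
By induction, N(H_n) = (5^{n+1} − 1)/4 for all n ≥ 0.

N(H_n) = (5^{n+1} − 1)/4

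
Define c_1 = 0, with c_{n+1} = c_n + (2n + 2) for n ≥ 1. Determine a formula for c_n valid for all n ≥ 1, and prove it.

Claim: c_n = n^2 + n − 2.

Base case: c_1 = 0, and 1^2 + 1 − 2 = 0.
Assume c_k = k^2 + k − 2.
Then c_{k+1} = c_k + (2k + 2) = (k^2 + k − 2) + (2k + 2) = k^2 + 3k,
and (k+1)^2 + (k+1) − 2 = k^2 + 3k.
By induction, c_n = n^2 + n − 2 for all n ≥ 1.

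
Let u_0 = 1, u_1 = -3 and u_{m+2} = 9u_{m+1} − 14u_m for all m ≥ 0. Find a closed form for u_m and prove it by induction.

Claim: u_m = 2·2^m − 7^m.

Base cases: u_0 = 1 and 2·2^0 − 7^0 = 1; u_1 = -3 and 2·2^1 − 7^1 = -3.
Assume u_j = 2·2^j − 7^j for all 0 ≤ j ≤ r, where r ≥ 1.
Then u_{r+1} = 9u_r − 14u_{r−1} = 9·(2·2^r − 7^r) − 14·(2·2^{r−1} − 7^{r−1}) = 2·(9·2 − 14)2^{r−1} − (9·7 − 14)7^{r−1} = 8·2^{r−1} − 49·7^{r−1} = 2·2^{r+1} − 7^{r+1}.
By strong induction, u_m = 2·2^m − 7^m for all m ≥ 0.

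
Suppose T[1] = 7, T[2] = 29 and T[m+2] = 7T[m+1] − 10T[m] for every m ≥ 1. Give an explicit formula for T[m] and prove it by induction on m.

Claim: T[m] = 5^m + 2^m.

Base cases: T[1] = 7 and 5^1 + 2^1 = 7; T[2] = 29 and 5^2 + 2^2 = 29.
Assume T[j] = 5^j + 2^j for all 1 ≤ j ≤ k, where k ≥ 2.
Then T[k+1] = 7T[k] − 10T[k−1] = 7·(5^k + 2^k) − 10·(5^{k−1} + 2^{k−1}) = (7·5 − 10)5^{k−1} + (7·2 − 10)2^{k−1} = 25·5^{k−1} + 4·2^{k−1} = 5^{k+1} + 2^{k+1}.
This completes the inductive step, so T[m] = 5^m + 2^m for all m ≥ 1.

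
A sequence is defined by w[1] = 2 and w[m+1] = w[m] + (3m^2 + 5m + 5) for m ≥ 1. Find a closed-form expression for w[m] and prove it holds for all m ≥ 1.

Claim: w[m] = m^3 + m^2 + 3m − 3.

Base case: w[1] = 2, and 1^3 + 1^2 + 3·1 − 3 = 2.
Assume w[k] = k^3 + k^2 + 3k − 3.
Then w[k+1] = w[k] + (3k^2 + 5k + 5) = (k^3 + k^2 + 3k − 3) + (3k^2 + 5k + 5) = k^3 + 4k^2 + 8k + 2,
and (k+1)^3 + (k+1)^2 + 3·(k+1) − 3 = k^3 + 4k^2 + 8k + 2.
By induction, w[m] = m^3 + m^2 + 3m − 3 for all m ≥ 1.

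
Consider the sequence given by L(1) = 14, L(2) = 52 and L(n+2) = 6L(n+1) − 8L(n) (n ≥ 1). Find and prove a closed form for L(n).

Claim: L(n) = 3·4^n + 2^n.

Base cases: L(1) = 14 and 3·4^1 + 2^1 = 14; L(2) = 52 and 3·4^2 + 2^2 = 52.
Assume L(i) = 3·4^i + 2^i for all 1 ≤ i ≤ j, where j ≥ 2.
Then L(j+1) = 6L(j) − 8L(j−1) = 6·(3·4^j + 2^j) − 8·(3·4^{j−1} + 2^{j−1}) = 3·(6·4 − 8)4^{j−1} + (6·2 − 8)2^{j−1} = 48·4^{j−1} + 4·2^{j−1} = 3·4^{j+1} + 2^{j+1}.
So the formula holds for j+1, and by strong induction L(n) = 3·4^n + 2^n for all n ≥ 1.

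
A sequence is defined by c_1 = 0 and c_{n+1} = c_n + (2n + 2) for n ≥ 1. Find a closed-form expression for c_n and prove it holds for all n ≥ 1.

Claim: c_n = n^2 + n − 2.

Base case: c_1 = 0, and 1^2 + 1 − 2 = 0.
Assume c_m = m^2 + m − 2.
Then c_{m+1} = c_m + (2m + 2) = (m^2 + m − 2) + (2m + 2) = m^2 + 3m,
and (m+1)^2 + (m+1) − 2 = m^2 + 3m.
This completes the inductive step, so c_n = n^2 + n − 2 for all n ≥ 1.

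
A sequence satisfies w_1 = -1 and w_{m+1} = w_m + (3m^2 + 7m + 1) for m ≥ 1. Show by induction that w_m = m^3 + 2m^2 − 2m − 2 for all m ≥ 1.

Base case: w_1 = -1, and 1^3 + 2·1^2 − 2·1 − 2 = -1.
Assume w_j = j^3 + 2j^2 − 2j − 2.
Then w_{j+1} = w_j + (3j^2 + 7j + 1) = (j^3 + 2j^2 − 2j − 2) + (3j^2 + 7j + 1) = j^3 + 5j^2 + 5j − 1,
and (j+1)^3 + 2·(j+1)^2 − 2·(j+1) − 2 = j^3 + 5j^2 + 5j − 1.
This completes the inductive step, so w_m = m^3 + 2m^2 − 2m − 2 for all m ≥ 1.

w_m = m^3 + 2m^2 − 2m − 2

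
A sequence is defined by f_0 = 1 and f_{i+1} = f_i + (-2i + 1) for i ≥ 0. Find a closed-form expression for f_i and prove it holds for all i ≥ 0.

Claim: f_i = -i^2 + 2i + 1.

Base case: f_0 = 1, and -0^2 + 2·0 + 1 = 1.
Assume f_j = -j^2 + 2j + 1.
Then f_{j+1} = f_j + (-2j + 1) = (-j^2 + 2j + 1) + (-2j + 1) = -j^2 + 2,
and -(j+1)^2 + 2·(j+1) + 1 = -j^2 + 2.
Hence f_i = -i^2 + 2i + 1 for every i ≥ 0, by induction.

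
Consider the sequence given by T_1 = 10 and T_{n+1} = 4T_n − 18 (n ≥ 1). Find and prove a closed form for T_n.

Claim: T_n = 4^n + 6.

Base case: T_1 = 10, and 4^1 + 6 = 4 + 6 = 10.
Assume T_j = 4^j + 6 for some j ≥ 1.
Then T_{j+1} = 4T_j − 18 = 4·(4^j + 6) − 18 = 4^{j+1} + 24 − 18 = 4^{j+1} + 6.
This completes the inductive step, so T_n = 4^n + 6 for all n ≥ 1.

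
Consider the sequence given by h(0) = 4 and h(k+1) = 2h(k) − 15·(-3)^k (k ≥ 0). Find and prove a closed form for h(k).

Claim: h(k) = 2^k + 3·(-3)^k.

Base case: h(0) = 4, and 2^0 + 3·(-3)^0 = 1 + 3 = 4.
Assume h(m) = 2^m + 3·(-3)^m for some m ≥ 0.
Then h(m+1) = 2h(m) − 15·(-3)^m = 2·(2^m + 3·(-3)^m) − 15·(-3)^m = 2^{m+1} + 6·(-3)^m − 15·(-3)^m = 2^{m+1} − 9·(-3)^m = 2^{m+1} + 3·(-3)^{m+1}.
This completes the inductive step, so h(k) = 2^k + 3·(-3)^k for all k ≥ 0.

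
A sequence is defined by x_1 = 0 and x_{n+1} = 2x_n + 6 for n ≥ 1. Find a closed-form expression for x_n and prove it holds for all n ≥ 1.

Claim: x_n = 3·2^n − 6.

Base case: x_1 = 0, and 3·2^1 − 6 = 6 − 6 = 0.
Assume x_m = 3·2^m − 6 for some m ≥ 1.
Then x_{m+1} = 2x_m + 6 = 2·(3·2^m − 6) + 6 = 6·2^m − 12 + 6 = 3·2^{m+1} − 6.
By induction, x_n = 3·2^n − 6 for all n ≥ 1.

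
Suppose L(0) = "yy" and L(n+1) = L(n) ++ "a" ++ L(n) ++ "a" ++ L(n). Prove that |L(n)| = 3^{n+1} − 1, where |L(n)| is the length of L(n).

Base case: |L(0)| = 2, and 3^{0+1} − 1 = 2.
Assume |L(m)| = 3^{m+1} − 1.
Then |L(m+1)| = 3|L(m)| + 2 = 3(3^{m+1} − 1) + 2 = 3^{m+2} − 3 + 2 = 3^{m+2} − 1.
Hence |L(n)| = 3^{n+1} − 1 for every n ≥ 0, by induction.

|L(n)| = 3^{n+1} − 1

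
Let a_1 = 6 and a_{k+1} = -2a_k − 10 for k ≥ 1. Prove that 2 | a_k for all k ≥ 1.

Base case: a_1 = 6 = 2·3, so 2 | a_1.
Assume 2 | a_r, so a_r = 2t for some integer t.
Then a_{r+1} = -2a_r − 10 = -2·(2t) − 10 = 2(-2t − 5), so 2 | a_{r+1}.
Hence 2 | a_k for every k ≥ 1, by induction.

2 | a_k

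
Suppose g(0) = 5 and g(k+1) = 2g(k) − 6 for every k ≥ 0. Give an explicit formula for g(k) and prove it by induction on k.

Claim: g(k) = -2^k + 6.

Base case: g(0) = 5, and -2^0 + 6 = -1 + 6 = 5.
Assume g(r) = -2^r + 6 for some r ≥ 0.
Then g(r+1) = 2g(r) − 6 = 2·(-2^r + 6) − 6 = -2^{r+1} + 12 − 6 = -2^{r+1} + 6.
This completes the inductive step, so g(k) = -2^k + 6 for all k ≥ 0.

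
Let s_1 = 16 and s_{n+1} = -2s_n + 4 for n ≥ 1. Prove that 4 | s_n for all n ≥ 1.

Base case: s_1 = 16 = 4·4, so 4 | s_1.
Assume 4 | s_j, so s_j = 4t for some integer t.
Then s_{j+1} = -2s_j + 4 = -2·(4t) + 4 = 4(-2t + 1), so 4 | s_{j+1}.
So the property holds for j+1, and by induction 4 | s_n for all n ≥ 1.

4 | s_n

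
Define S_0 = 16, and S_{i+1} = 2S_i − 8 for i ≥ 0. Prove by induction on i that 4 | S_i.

Base case: S_0 = 16 = 4·4, so 4 | S_0.
Assume 4 | S_r, so S_r = 4t for some integer t.
Then S_{r+1} = 2S_r − 8 = 2·(4t) − 8 = 4(2t − 2), so 4 | S_{r+1}.
This completes the inductive step, so 4 | S_i for all i ≥ 0.

4 | S_i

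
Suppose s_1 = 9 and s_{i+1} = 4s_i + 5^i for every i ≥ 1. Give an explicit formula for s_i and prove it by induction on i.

Claim: s_i = 4^i + 5^i.

Base case: s_1 = 9, and 4^1 + 5^1 = 4 + 5 = 9.
Assume s_m = 4^m + 5^m for some m ≥ 1.
Then s_{m+1} = 4s_m + 5^m = 4·(4^m + 5^m) + 5^m = 4^{m+1} + 4·5^m + 5^m = 4^{m+1} + 5·5^m = 4^{m+1} + 5^{m+1}.
Hence s_i = 4^i + 5^i for every i ≥ 1, by induction.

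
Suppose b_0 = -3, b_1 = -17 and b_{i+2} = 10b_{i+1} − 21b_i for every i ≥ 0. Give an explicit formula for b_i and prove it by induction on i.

Claim: b_i = -3^i − 2·7^i.

Base cases: b_0 = -3 and -3^0 − 2·7^0 = -3; b_1 = -17 and -3^1 − 2·7^1 = -17.
Assume b_t = -3^t − 2·7^t for all 0 ≤ t ≤ j, where j ≥ 1.
Then b_{j+1} = 10b_j − 21b_{j−1} = 10·(-3^j − 2·7^j) − 21·(-3^{j−1} − 2·7^{j−1}) = -(10·3 − 21)3^{j−1} − 2·(10·7 − 21)7^{j−1} = -9·3^{j−1} − 98·7^{j−1} = -3^{j+1} − 2·7^{j+1}.
Hence b_i = -3^i − 2·7^i for every i ≥ 0, by strong induction.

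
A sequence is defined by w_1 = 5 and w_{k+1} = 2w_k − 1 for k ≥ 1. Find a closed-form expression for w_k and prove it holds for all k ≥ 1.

Claim: w_k = 2^{k+1} + 1.

Base case: w_1 = 5, and 2^{1+1} + 1 = 4 + 1 = 5.
Assume w_r = 2^{r+1} + 1 for some r ≥ 1.
Then w_{r+1} = 2w_r − 1 = 2·(2^{r+1} + 1) − 1 = 2^{r+2} + 2 − 1 = 2^{r+2} + 1.
Hence w_k = 2^{k+1} + 1 for every k ≥ 1, by induction.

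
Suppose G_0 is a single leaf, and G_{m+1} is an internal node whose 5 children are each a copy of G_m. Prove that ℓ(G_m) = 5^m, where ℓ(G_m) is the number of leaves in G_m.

Base case: ℓ(G_0) = 1, and 5^0 = 1.
Assume ℓ(G_r) = 5^r.
Then ℓ(G_{r+1}) = 5·ℓ(G_r) = 5·5^r = 5^{r+1}.
So the formula holds for r+1, and by induction ℓ(G_m) = 5^m for all m ≥ 0.

ℓ(G_m) = 5^m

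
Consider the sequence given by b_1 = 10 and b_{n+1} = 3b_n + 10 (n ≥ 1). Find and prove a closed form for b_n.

Claim: b_n = 5·3^n − 5.

Base case: b_1 = 10, and 5·3^1 − 5 = 15 − 5 = 10.
Assume b_m = 5·3^m − 5 for some m ≥ 1.
Then b_{m+1} = 3b_m + 10 = 3·(5·3^m − 5) + 10 = 15·3^m − 15 + 10 = 5·3^{m+1} − 5.
Hence b_n = 5·3^n − 5 for every n ≥ 1, by induction.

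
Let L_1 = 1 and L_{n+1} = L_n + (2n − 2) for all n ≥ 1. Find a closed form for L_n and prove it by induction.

Claim: L_n = n^2 − 3n + 3.

Base case: L_1 = 1, and 1^2 − 3·1 + 3 = 1.
Assume L_j = j^2 − 3j + 3.
Then L_{j+1} = L_j + (2j − 2) = (j^2 − 3j + 3) + (2j − 2) = j^2 − j + 1,
and (j+1)^2 − 3·(j+1) + 3 = j^2 − j + 1.
This completes the inductive step, so L_n = n^2 − 3n + 3 for all n ≥ 1.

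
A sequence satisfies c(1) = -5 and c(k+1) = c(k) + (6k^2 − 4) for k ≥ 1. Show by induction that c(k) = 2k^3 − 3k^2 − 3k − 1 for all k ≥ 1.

Base case: c(1) = -5, and 2·1^3 − 3·1^2 − 3·1 − 1 = -5.
Assume c(m) = 2m^3 − 3m^2 − 3m − 1.
Then c(m+1) = c(m) + (6m^2 − 4) = (2m^3 − 3m^2 − 3m − 1) + (6m^2 − 4) = 2m^3 + 3m^2 − 3m − 5,
and 2·(m+1)^3 − 3·(m+1)^2 − 3·(m+1) − 1 = 2m^3 + 3m^2 − 3m − 5.
By induction, c(k) = 2k^3 − 3k^2 − 3k − 1 for all k ≥ 1.

c(k) = 2k^3 − 3k^2 − 3k − 1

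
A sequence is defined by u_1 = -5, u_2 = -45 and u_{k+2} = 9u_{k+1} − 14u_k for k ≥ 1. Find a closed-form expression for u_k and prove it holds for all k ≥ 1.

Claim: u_k = 2^k − 7^k.

Base cases: u_1 = -5 and 2^1 − 7^1 = -5; u_2 = -45 and 2^2 − 7^2 = -45.
Assume u_j = 2^j − 7^j for all 1 ≤ j ≤ r, where r ≥ 2.
Then u_{r+1} = 9u_r − 14u_{r−1} = 9·(2^r − 7^r) − 14·(2^{r−1} − 7^{r−1}) = (9·2 − 14)2^{r−1} − (9·7 − 14)7^{r−1} = 4·2^{r−1} − 49·7^{r−1} = 2^{r+1} − 7^{r+1}.
So the formula holds for r+1, and by strong induction u_k = 2^k − 7^k for all k ≥ 1.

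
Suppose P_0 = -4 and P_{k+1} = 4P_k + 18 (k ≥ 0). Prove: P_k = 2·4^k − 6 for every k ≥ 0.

Base case: P_0 = -4, and 2·4^0 − 6 = 2 − 6 = -4.
Assume P_r = 2·4^r − 6 for some r ≥ 0.
Then P_{r+1} = 4P_r + 18 = 4·(2·4^r − 6) + 18 = 8·4^r − 24 + 18 = 2·4^{r+1} − 6.
By induction, P_k = 2·4^k − 6 for all k ≥ 0.

P_k = 2·4^k − 6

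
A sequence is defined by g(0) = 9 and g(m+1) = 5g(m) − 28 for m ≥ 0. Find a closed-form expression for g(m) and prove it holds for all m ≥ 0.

Claim: g(m) = 2·5^m + 7.

Base case: g(0) = 9, and 2·5^0 + 7 = 2 + 7 = 9.
Assume g(j) = 2·5^j + 7 for some j ≥ 0.
Then g(j+1) = 5g(j) − 28 = 5·(2·5^j + 7) − 28 = 10·5^j + 35 − 28 = 2·5^{j+1} + 7.
Hence g(m) = 2·5^m + 7 for every m ≥ 0, by induction.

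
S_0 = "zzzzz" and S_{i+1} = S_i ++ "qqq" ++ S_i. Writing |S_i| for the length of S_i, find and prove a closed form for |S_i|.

Claim: |S_i| = 2^{i+3} − 3.

Base case: |S_0| = 5, and 2^{0+3} − 3 = 5.
Assume |S_k| = 2^{k+3} − 3.
Then |S_{k+1}| = |S_k| + 3 + |S_k| = 2|S_k| + 3 = 2(2^{k+3} − 3) + 3 = 2^{k+1+3} − 6 + 3 = 2^{k+1+3} − 3.
By induction, |S_i| = 2^{i+3} − 3 for all i ≥ 0.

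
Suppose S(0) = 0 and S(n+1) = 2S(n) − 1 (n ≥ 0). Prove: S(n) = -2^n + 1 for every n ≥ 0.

Base case: S(0) = 0, and -2^0 + 1 = -1 + 1 = 0.
Assume S(m) = -2^m + 1 for some m ≥ 0.
Then S(m+1) = 2S(m) − 1 = 2·(-2^m + 1) − 1 = -2^{m+1} + 2 − 1 = -2^{m+1} + 1.
Hence S(n) = -2^n + 1 for every n ≥ 0, by induction.

S(n) = -2^n + 1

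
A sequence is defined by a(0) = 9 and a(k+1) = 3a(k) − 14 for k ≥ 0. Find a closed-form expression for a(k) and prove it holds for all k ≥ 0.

Claim: a(k) = 2·3^k + 7.

Base case: a(0) = 9, and 2·3^0 + 7 = 2 + 7 = 9.
Assume a(m) = 2·3^m + 7 for some m ≥ 0.
Then a(m+1) = 3a(m) − 14 = 3·(2·3^m + 7) − 14 = 6·3^m + 21 − 14 = 2·3^{m+1} + 7.
Hence a(k) = 2·3^k + 7 for every k ≥ 0, by induction.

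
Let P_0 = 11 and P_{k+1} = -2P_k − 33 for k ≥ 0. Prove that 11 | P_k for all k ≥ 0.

Base case: P_0 = 11 = 11·1, so 11 | P_0.
Assume 11 | P_j, so P_j = 11t for some integer t.
Then P_{j+1} = -2P_j − 33 = -2·(11t) − 33 = 11(-2t − 3), so 11 | P_{j+1}.
So the property holds for j+1, and by induction 11 | P_k for all k ≥ 0.

11 | P_k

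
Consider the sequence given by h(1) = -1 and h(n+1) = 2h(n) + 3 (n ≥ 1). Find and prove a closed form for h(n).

Claim: h(n) = 2^n − 3.

Base case: h(1) = -1, and 2^1 − 3 = 2 − 3 = -1.
Assume h(j) = 2^j − 3 for some j ≥ 1.
Then h(j+1) = 2h(j) + 3 = 2·(2^j − 3) + 3 = 2^{j+1} − 6 + 3 = 2^{j+1} − 3.
So the formula holds for j+1, and by induction h(n) = 2^n − 3 for all n ≥ 1.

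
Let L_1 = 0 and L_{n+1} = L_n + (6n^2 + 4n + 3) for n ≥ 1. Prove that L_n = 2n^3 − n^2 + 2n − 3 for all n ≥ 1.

Base case: L_1 = 0, and 2·1^3 − 1^2 + 2·1 − 3 = 0.
Assume L_j = 2j^3 − j^2 + 2j − 3.
Then L_{j+1} = L_j + (6j^2 + 4j + 3) = (2j^3 − j^2 + 2j − 3) + (6j^2 + 4j + 3) = 2j^3 + 5j^2 + 6j,
and 2·(j+1)^3 − (j+1)^2 + 2·(j+1) − 3 = 2j^3 + 5j^2 + 6j.
Hence L_n = 2n^3 − n^2 + 2n − 3 for every n ≥ 1, by induction.

L_n = 2n^3 − n^2 + 2n − 3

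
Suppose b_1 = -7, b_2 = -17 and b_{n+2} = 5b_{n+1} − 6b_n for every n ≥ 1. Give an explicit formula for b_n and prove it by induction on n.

Claim: b_n = -3^n − 2·2^n.

Base cases: b_1 = -7 and -3^1 − 2·2^1 = -7; b_2 = -17 and -3^2 − 2·2^2 = -17.
Assume b_j = -3^j − 2·2^j for all 1 ≤ j ≤ k, where k ≥ 2.
Then b_{k+1} = 5b_k − 6b_{k−1} = 5·(-3^k − 2·2^k) − 6·(-3^{k−1} − 2·2^{k−1}) = -(5·3 − 6)3^{k−1} − 2·(5·2 − 6)2^{k−1} = -9·3^{k−1} − 8·2^{k−1} = -3^{k+1} − 2·2^{k+1}.
Hence b_n = -3^n − 2·2^n for every n ≥ 1, by strong induction.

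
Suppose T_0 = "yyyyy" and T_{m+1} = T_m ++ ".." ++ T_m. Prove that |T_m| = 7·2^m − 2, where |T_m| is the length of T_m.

Base case: |T_0| = 5, and 7·2^0 − 2 = 5.
Assume |T_r| = 7·2^r − 2.
Then |T_{r+1}| = |T_r| + 2 + |T_r| = 2|T_r| + 2 = 2(7·2^r − 2) + 2 = 7·2^{r+1} − 4 + 2 = 7·2^{r+1} − 2.
Hence |T_m| = 7·2^m − 2 for every m ≥ 0, by induction.

|T_m| = 7·2^m − 2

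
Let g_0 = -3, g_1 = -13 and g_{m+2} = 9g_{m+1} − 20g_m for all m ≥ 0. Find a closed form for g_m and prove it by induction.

Claim: g_m = -5^m − 2·4^m.

Base cases: g_0 = -3 and -5^0 − 2·4^0 = -3; g_1 = -13 and -5^1 − 2·4^1 = -13.
Assume g_j = -5^j − 2·4^j for all 0 ≤ j ≤ r, where r ≥ 1.
Then g_{r+1} = 9g_r − 20g_{r−1} = 9·(-5^r − 2·4^r) − 20·(-5^{r−1} − 2·4^{r−1}) = -(9·5 − 20)5^{r−1} − 2·(9·4 − 20)4^{r−1} = -25·5^{r−1} − 32·4^{r−1} = -5^{r+1} − 2·4^{r+1}.
Hence g_m = -5^m − 2·4^m for every m ≥ 0, by strong induction.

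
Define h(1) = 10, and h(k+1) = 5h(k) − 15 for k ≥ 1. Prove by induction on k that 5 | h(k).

Base case: h(1) = 10 = 5·2, so 5 | h(1).
Assume 5 | h(r), so h(r) = 5t for some integer t.
Then h(r+1) = 5h(r) − 15 = 5·(5t) − 15 = 5(5t − 3), so 5 | h(r+1).
By induction, 5 | h(k) for all k ≥ 1.

5 | h(k)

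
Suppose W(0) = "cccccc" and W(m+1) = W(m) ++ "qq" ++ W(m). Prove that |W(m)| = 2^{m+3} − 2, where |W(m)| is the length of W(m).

Base case: |W(0)| = 6, and 2^{0+3} − 2 = 6.
Assume |W(k)| = 2^{k+3} − 2.
Then |W(k+1)| = |W(k)| + 2 + |W(k)| = 2|W(k)| + 2 = 2(2^{k+3} − 2) + 2 = 2^{k+1+3} − 4 + 2 = 2^{k+1+3} − 2.
Hence |W(m)| = 2^{m+3} − 2 for every m ≥ 0, by induction.

|W(m)| = 2^{m+3} − 2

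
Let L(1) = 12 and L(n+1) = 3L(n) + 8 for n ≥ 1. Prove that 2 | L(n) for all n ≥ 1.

Base case: L(1) = 12 = 2·6, so 2 | L(1).
Assume 2 | L(m), so L(m) = 2t for some integer t.
Then L(m+1) = 3L(m) + 8 = 3·(2t) + 8 = 2(3t + 4), so 2 | L(m+1).
By induction, 2 | L(n) for all n ≥ 1.

2 | L(n)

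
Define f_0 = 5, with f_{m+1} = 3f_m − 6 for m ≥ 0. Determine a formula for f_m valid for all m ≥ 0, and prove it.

Claim: f_m = 2·3^m + 3.

Base case: f_0 = 5, and 2·3^0 + 3 = 2 + 3 = 5.
Assume f_r = 2·3^r + 3 for some r ≥ 0.
Then f_{r+1} = 3f_r − 6 = 3·(2·3^r + 3) − 6 = 6·3^r + 9 − 6 = 2·3^{r+1} + 3.
This completes the inductive step, so f_m = 2·3^m + 3 for all m ≥ 0.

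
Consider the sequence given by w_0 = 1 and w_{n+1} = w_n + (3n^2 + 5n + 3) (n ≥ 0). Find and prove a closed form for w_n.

Claim: w_n = n^3 + n^2 + n + 1.

Base case: w_0 = 1, and 0^3 + 0^2 + 0 + 1 = 1.
Assume w_k = k^3 + k^2 + k + 1.
Then w_{k+1} = w_k + (3k^2 + 5k + 3) = (k^3 + k^2 + k + 1) + (3k^2 + 5k + 3) = k^3 + 4k^2 + 6k + 4,
and (k+1)^3 + (k+1)^2 + (k+1) + 1 = k^3 + 4k^2 + 6k + 4.
By induction, w_n = n^3 + n^2 + n + 1 for all n ≥ 0.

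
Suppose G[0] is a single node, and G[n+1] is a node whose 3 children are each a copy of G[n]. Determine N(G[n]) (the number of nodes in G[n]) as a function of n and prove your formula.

Claim: N(G[n]) = (3^{n+1} − 1)/2.

Base case: N(G[0]) = 1, and (3^{0+1} − 1)/2 = 1.
Assume N(G[j]) = (3^{j+1} − 1)/2.
Then N(G[j+1]) = 1 + 3N(G[j]) = 1 + 3·(3^{j+1} − 1)/2 = 1 + (3^{j+2} − 3)/2 = (2 + 3^{j+2} − 3)/2 = (3^{j+2} − 1)/2.
By induction, N(G[n]) = (3^{n+1} − 1)/2 for all n ≥ 0.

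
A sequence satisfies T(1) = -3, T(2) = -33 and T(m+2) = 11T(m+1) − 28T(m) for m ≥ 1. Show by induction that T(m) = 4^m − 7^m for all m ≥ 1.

Base cases: T(1) = -3 and 4^1 − 7^1 = -3; T(2) = -33 and 4^2 − 7^2 = -33.
Assume T(j) = 4^j − 7^j for all 1 ≤ j ≤ k, where k ≥ 2.
Then T(k+1) = 11T(k) − 28T(k−1) = 11·(4^k − 7^k) − 28·(4^{k−1} − 7^{k−1}) = (11·4 − 28)4^{k−1} − (11·7 − 28)7^{k−1} = 16·4^{k−1} − 49·7^{k−1} = 4^{k+1} − 7^{k+1}.
By strong induction, T(m) = 4^m − 7^m for all m ≥ 1.

T(m) = 4^m − 7^m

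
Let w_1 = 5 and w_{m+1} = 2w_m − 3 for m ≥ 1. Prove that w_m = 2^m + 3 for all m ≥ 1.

Base case: w_1 = 5, and 2^1 + 3 = 2 + 3 = 5.
Assume w_k = 2^k + 3 for some k ≥ 1.
Then w_{k+1} = 2w_k − 3 = 2·(2^k + 3) − 3 = 2^{k+1} + 6 − 3 = 2^{k+1} + 3.
This completes the inductive step, so w_m = 2^m + 3 for all m ≥ 1.

w_m = 2^m + 3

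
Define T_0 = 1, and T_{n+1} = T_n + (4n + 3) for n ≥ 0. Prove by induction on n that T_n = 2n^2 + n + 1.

Base case: T_0 = 1, and 2·0^2 + 0 + 1 = 1.
Assume T_k = 2k^2 + k + 1.
Then T_{k+1} = T_k + (4k + 3) = (2k^2 + k + 1) + (4k + 3) = 2k^2 + 5k + 4,
and 2·(k+1)^2 + (k+1) + 1 = 2k^2 + 5k + 4.
This completes the inductive step, so T_n = 2n^2 + n + 1 for all n ≥ 0.

T_n = 2n^2 + n + 1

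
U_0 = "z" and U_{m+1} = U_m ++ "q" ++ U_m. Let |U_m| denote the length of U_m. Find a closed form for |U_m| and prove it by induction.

Claim: |U_m| = 2^{m+1} − 1.

Base case: |U_0| = 1, and 2^{0+1} − 1 = 1.
Assume |U_r| = 2^{r+1} − 1.
Then |U_{r+1}| = |U_r| + 1 + |U_r| = 2|U_r| + 1 = 2(2^{r+1} − 1) + 1 = 2^{r+2} − 2 + 1 = 2^{r+2} − 1.
Hence |U_m| = 2^{m+1} − 1 for every m ≥ 0, by induction.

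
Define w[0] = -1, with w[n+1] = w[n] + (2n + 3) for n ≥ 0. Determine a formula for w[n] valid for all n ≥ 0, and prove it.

Claim: w[n] = n^2 + 2n − 1.

Base case: w[0] = -1, and 0^2 + 2·0 − 1 = -1.
Assume w[m] = m^2 + 2m − 1.
Then w[m+1] = w[m] + (2m + 3) = (m^2 + 2m − 1) + (2m + 3) = m^2 + 4m + 2,
and (m+1)^2 + 2·(m+1) − 1 = m^2 + 4m + 2.
Hence w[n] = n^2 + 2n − 1 for every n ≥ 0, by induction.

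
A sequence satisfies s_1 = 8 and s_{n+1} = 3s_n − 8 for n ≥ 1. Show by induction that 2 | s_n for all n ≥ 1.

Base case: s_1 = 8 = 2·4, so 2 | s_1.
Assume 2 | s_j, so s_j = 2t for some integer t.
Then s_{j+1} = 3s_j − 8 = 3·(2t) − 8 = 2(3t − 4), so 2 | s_{j+1}.
This completes the inductive step, so 2 | s_n for all n ≥ 1.

2 | s_n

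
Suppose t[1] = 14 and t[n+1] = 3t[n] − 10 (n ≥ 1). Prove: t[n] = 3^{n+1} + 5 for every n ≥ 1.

Base case: t[1] = 14, and 3^{1+1} + 5 = 9 + 5 = 14.
Assume t[k] = 3^{k+1} + 5 for some k ≥ 1.
Then t[k+1] = 3t[k] − 10 = 3·(3^{k+1} + 5) − 10 = 3^{k+2} + 15 − 10 = 3^{k+2} + 5.
This completes the inductive step, so t[n] = 3^{n+1} + 5 for all n ≥ 1.

t[n] = 3^{n+1} + 5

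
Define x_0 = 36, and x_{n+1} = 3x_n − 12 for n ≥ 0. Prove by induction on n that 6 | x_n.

Base case: x_0 = 36 = 6·6, so 6 | x_0.
Assume 6 | x_r, so x_r = 6t for some integer t.
Then x_{r+1} = 3x_r − 12 = 3·(6t) − 12 = 6(3t − 2), so 6 | x_{r+1}.
By induction, 6 | x_n for all n ≥ 0.

6 | x_n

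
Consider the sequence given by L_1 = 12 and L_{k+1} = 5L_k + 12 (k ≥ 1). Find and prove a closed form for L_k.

Claim: L_k = 3·5^k − 3.

Base case: L_1 = 12, and 3·5^1 − 3 = 15 − 3 = 12.
Assume L_j = 3·5^j − 3 for some j ≥ 1.
Then L_{j+1} = 5L_j + 12 = 5·(3·5^j − 3) + 12 = 15·5^j − 15 + 12 = 3·5^{j+1} − 3.
By induction, L_k = 3·5^k − 3 for all k ≥ 1.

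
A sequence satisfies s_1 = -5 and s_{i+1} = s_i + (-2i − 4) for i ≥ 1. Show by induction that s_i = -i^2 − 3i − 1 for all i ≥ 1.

Base case: s_1 = -5, and -1^2 − 3·1 − 1 = -5.
Assume s_j = -j^2 − 3j − 1.
Then s_{j+1} = s_j + (-2j − 4) = (-j^2 − 3j − 1) + (-2j − 4) = -j^2 − 5j − 5,
and -(j+1)^2 − 3·(j+1) − 1 = -j^2 − 5j − 5.
By induction, s_i = -i^2 − 3i − 1 for all i ≥ 1.

s_i = -i^2 − 3i − 1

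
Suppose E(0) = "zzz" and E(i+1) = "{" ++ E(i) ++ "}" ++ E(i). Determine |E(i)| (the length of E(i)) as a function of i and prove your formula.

Claim: |E(i)| = 5·2^i − 2.

Base case: |E(0)| = 3, and 5·2^0 − 2 = 3.
Assume |E(m)| = 5·2^m − 2.
Then |E(m+1)| = 1 + |E(m)| + 1 + |E(m)| = 2|E(m)| + 2 = 2(5·2^m − 2) + 2 = 5·2^{m+1} − 4 + 2 = 5·2^{m+1} − 2.
This completes the inductive step, so |E(i)| = 5·2^i − 2 for all i ≥ 0.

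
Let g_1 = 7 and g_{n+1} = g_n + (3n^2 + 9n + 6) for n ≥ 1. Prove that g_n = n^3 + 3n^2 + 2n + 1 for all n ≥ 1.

Base case: g_1 = 7, and 1^3 + 3·1^2 + 2·1 + 1 = 7.
Assume g_k = k^3 + 3k^2 + 2k + 1.
Then g_{k+1} = g_k + (3k^2 + 9k + 6) = (k^3 + 3k^2 + 2k + 1) + (3k^2 + 9k + 6) = k^3 + 6k^2 + 11k + 7,
and (k+1)^3 + 3·(k+1)^2 + 2·(k+1) + 1 = k^3 + 6k^2 + 11k + 7.
Hence g_n = n^3 + 3n^2 + 2n + 1 for every n ≥ 1, by induction.

g_n = n^3 + 3n^2 + 2n + 1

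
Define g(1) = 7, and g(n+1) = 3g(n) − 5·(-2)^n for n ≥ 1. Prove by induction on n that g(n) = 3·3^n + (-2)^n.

Base case: g(1) = 7, and 3·3^1 + (-2)^1 = 9 − 2 = 7.
Assume g(m) = 3·3^m + (-2)^m for some m ≥ 1.
Then g(m+1) = 3g(m) − 5·(-2)^m = 3·(3·3^m + (-2)^m) − 5·(-2)^m = 3·3^{m+1} + 3·(-2)^m − 5·(-2)^m = 3·3^{m+1} − 2·(-2)^m = 3·3^{m+1} + (-2)^{m+1}.
Hence g(n) = 3·3^n + (-2)^n for every n ≥ 1, by induction.

g(n) = 3·3^n + (-2)^n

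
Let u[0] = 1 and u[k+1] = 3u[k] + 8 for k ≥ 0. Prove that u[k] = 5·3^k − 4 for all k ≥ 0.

Base case: u[0] = 1, and 5·3^0 − 4 = 5 − 4 = 1.
Assume u[r] = 5·3^r − 4 for some r ≥ 0.
Then u[r+1] = 3u[r] + 8 = 3·(5·3^r − 4) + 8 = 15·3^r − 12 + 8 = 5·3^{r+1} − 4.
This completes the inductive step, so u[k] = 5·3^k − 4 for all k ≥ 0.

u[k] = 5·3^k − 4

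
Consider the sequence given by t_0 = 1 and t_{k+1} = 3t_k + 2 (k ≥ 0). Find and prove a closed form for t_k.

Claim: t_k = 2·3^k − 1.

Base case: t_0 = 1, and 2·3^0 − 1 = 2 − 1 = 1.
Assume t_m = 2·3^m − 1 for some m ≥ 0.
Then t_{m+1} = 3t_m + 2 = 3·(2·3^m − 1) + 2 = 6·3^m − 3 + 2 = 2·3^{m+1} − 1.
This completes the inductive step, so t_k = 2·3^k − 1 for all k ≥ 0.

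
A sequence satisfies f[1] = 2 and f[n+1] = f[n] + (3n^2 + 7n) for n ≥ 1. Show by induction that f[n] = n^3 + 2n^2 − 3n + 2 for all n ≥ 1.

Base case: f[1] = 2, and 1^3 + 2·1^2 − 3·1 + 2 = 2.
Assume f[m] = m^3 + 2m^2 − 3m + 2.
Then f[m+1] = f[m] + (3m^2 + 7m) = (m^3 + 2m^2 − 3m + 2) + (3m^2 + 7m) = m^3 + 5m^2 + 4m + 2,
and (m+1)^3 + 2·(m+1)^2 − 3·(m+1) + 2 = m^3 + 5m^2 + 4m + 2.
This completes the inductive step, so f[n] = n^3 + 2n^2 − 3n + 2 for all n ≥ 1.

f[n] = n^3 + 2n^2 − 3n + 2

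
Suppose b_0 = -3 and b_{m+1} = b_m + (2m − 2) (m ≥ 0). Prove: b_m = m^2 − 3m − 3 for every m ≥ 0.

Base case: b_0 = -3, and 0^2 − 3·0 − 3 = -3.
Assume b_r = r^2 − 3r − 3.
Then b_{r+1} = b_r + (2r − 2) = (r^2 − 3r − 3) + (2r − 2) = r^2 − r − 5,
and (r+1)^2 − 3·(r+1) − 3 = r^2 − r − 5.
This completes the inductive step, so b_m = m^2 − 3m − 3 for all m ≥ 0.

b_m = m^2 − 3m − 3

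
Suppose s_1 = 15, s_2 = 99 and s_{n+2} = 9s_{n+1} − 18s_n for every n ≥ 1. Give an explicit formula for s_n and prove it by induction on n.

Claim: s_n = 3·6^n − 3^n.

Base cases: s_1 = 15 and 3·6^1 − 3^1 = 15; s_2 = 99 and 3·6^2 − 3^2 = 99.
Assume s_j = 3·6^j − 3^j for all 1 ≤ j ≤ m, where m ≥ 2.
Then s_{m+1} = 9s_m − 18s_{m−1} = 9·(3·6^m − 3^m) − 18·(3·6^{m−1} − 3^{m−1}) = 3·(9·6 − 18)6^{m−1} − (9·3 − 18)3^{m−1} = 108·6^{m−1} − 9·3^{m−1} = 3·6^{m+1} − 3^{m+1}.
This completes the inductive step, so s_n = 3·6^n − 3^n for all n ≥ 1.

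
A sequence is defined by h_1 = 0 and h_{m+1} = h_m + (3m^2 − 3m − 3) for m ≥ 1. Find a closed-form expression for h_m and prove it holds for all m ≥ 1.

Claim: h_m = m^3 − 3m^2 − m + 3.

Base case: h_1 = 0, and 1^3 − 3·1^2 − 1 + 3 = 0.
Assume h_r = r^3 − 3r^2 − r + 3.
Then h_{r+1} = h_r + (3r^2 − 3r − 3) = (r^3 − 3r^2 − r + 3) + (3r^2 − 3r − 3) = r^3 − 4r,
and (r+1)^3 − 3·(r+1)^2 − (r+1) + 3 = r^3 − 4r.
This completes the inductive step, so h_m = m^3 − 3m^2 − m + 3 for all m ≥ 1.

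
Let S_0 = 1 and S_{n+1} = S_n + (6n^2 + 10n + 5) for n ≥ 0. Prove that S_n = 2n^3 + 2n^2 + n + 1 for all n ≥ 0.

Base case: S_0 = 1, and 2·0^3 + 2·0^2 + 0 + 1 = 1.
Assume S_r = 2r^3 + 2r^2 + r + 1.
Then S_{r+1} = S_r + (6r^2 + 10r + 5) = (2r^3 + 2r^2 + r + 1) + (6r^2 + 10r + 5) = 2r^3 + 8r^2 + 11r + 6,
and 2·(r+1)^3 + 2·(r+1)^2 + (r+1) + 1 = 2r^3 + 8r^2 + 11r + 6.
Hence S_n = 2n^3 + 2n^2 + n + 1 for every n ≥ 0, by induction.

S_n = 2n^3 + 2n^2 + n + 1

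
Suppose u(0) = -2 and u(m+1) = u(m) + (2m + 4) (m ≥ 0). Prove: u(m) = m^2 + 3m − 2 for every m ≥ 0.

Base case: u(0) = -2, and 0^2 + 3·0 − 2 = -2.
Assume u(j) = j^2 + 3j − 2.
Then u(j+1) = u(j) + (2j + 4) = (j^2 + 3j − 2) + (2j + 4) = j^2 + 5j + 2,
and (j+1)^2 + 3·(j+1) − 2 = j^2 + 5j + 2.
This completes the inductive step, so u(m) = m^2 + 3m − 2 for all m ≥ 0.

u(m) = m^2 + 3m − 2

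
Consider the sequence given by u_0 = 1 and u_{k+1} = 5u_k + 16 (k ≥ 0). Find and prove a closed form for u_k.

Claim: u_k = 5^{k+1} − 4.

Base case: u_0 = 1, and 5^{0+1} − 4 = 5 − 4 = 1.
Assume u_m = 5^{m+1} − 4 for some m ≥ 0.
Then u_{m+1} = 5u_m + 16 = 5·(5^{m+1} − 4) + 16 = 5^{m+2} − 20 + 16 = 5^{m+2} − 4.
So the formula holds for m+1, and by induction u_k = 5^{k+1} − 4 for all k ≥ 0.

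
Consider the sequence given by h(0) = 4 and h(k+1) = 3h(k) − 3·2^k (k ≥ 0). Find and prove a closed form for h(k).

Claim: h(k) = 3^k + 3·2^k.

Base case: h(0) = 4, and 3^0 + 3·2^0 = 1 + 3 = 4.
Assume h(j) = 3^j + 3·2^j for some j ≥ 0.
Then h(j+1) = 3h(j) − 3·2^j = 3·(3^j + 3·2^j) − 3·2^j = 3^{j+1} + 9·2^j − 3·2^j = 3^{j+1} + 6·2^j = 3^{j+1} + 3·2^{j+1}.
Hence h(k) = 3^k + 3·2^k for every k ≥ 0, by induction.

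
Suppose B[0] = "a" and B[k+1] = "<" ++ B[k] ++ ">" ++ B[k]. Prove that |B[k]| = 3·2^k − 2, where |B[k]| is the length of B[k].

Base case: |B[0]| = 1, and 3·2^0 − 2 = 1.
Assume |B[r]| = 3·2^r − 2.
Then |B[r+1]| = 1 + |B[r]| + 1 + |B[r]| = 2|B[r]| + 2 = 2(3·2^r − 2) + 2 = 3·2^{r+1} − 4 + 2 = 3·2^{r+1} − 2.
This completes the inductive step, so |B[k]| = 3·2^k − 2 for all k ≥ 0.

|B[k]| = 3·2^k − 2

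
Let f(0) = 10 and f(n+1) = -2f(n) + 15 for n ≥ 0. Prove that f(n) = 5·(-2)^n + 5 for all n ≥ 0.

Base case: f(0) = 10, and 5·(-2)^0 + 5 = 5 + 5 = 10.
Assume f(k) = 5·(-2)^k + 5 for some k ≥ 0.
Then f(k+1) = -2f(k) + 15 = -2·(5·(-2)^k + 5) + 15 = -10·(-2)^k − 10 + 15 = 5·(-2)^{k+1} + 5.
Hence f(n) = 5·(-2)^n + 5 for every n ≥ 0, by induction.

f(n) = 5·(-2)^n + 5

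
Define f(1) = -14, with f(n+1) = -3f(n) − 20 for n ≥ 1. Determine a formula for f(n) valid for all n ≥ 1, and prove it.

Claim: f(n) = 3·(-3)^n − 5.

Base case: f(1) = -14, and 3·(-3)^1 − 5 = -9 − 5 = -14.
Assume f(r) = 3·(-3)^r − 5 for some r ≥ 1.
Then f(r+1) = -3f(r) − 20 = -3·(3·(-3)^r − 5) − 20 = -9·(-3)^r + 15 − 20 = 3·(-3)^{r+1} − 5.
So the formula holds for r+1, and by induction f(n) = 3·(-3)^n − 5 for all n ≥ 1.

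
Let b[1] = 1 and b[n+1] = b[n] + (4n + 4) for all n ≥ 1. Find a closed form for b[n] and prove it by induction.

Claim: b[n] = 2n^2 + 2n − 3.

Base case: b[1] = 1, and 2·1^2 + 2·1 − 3 = 1.
Assume b[j] = 2j^2 + 2j − 3.
Then b[j+1] = b[j] + (4j + 4) = (2j^2 + 2j − 3) + (4j + 4) = 2j^2 + 6j + 1,
and 2·(j+1)^2 + 2·(j+1) − 3 = 2j^2 + 6j + 1.
This completes the inductive step, so b[n] = 2n^2 + 2n − 3 for all n ≥ 1.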